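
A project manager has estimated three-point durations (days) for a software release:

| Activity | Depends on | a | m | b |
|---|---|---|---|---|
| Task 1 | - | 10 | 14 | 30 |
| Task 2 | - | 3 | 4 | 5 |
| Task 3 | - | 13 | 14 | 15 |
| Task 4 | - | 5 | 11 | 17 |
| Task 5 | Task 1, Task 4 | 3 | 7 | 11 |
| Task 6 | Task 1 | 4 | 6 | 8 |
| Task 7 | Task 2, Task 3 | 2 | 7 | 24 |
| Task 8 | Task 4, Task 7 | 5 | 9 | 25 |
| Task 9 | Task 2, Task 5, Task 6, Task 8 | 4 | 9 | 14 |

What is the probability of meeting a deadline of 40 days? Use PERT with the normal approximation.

0.283

te_Task 1 = (10 + 4·14 + 30)/6 = 96/6 = 16; σ²_Task 1 = ((30−10)/6)² = 11.111
te_Task 2 = (3 + 4·4 + 5)/6 = 24/6 = 4; σ²_Task 2 = ((5−3)/6)² = 0.111
te_Task 3 = (13 + 4·14 + 15)/6 = 84/6 = 14; σ²_Task 3 = ((15−13)/6)² = 0.111
te_Task 4 = (5 + 4·11 + 17)/6 = 66/6 = 11; σ²_Task 4 = ((17−5)/6)² = 4.000
te_Task 5 = (3 + 4·7 + 11)/6 = 42/6 = 7; σ²_Task 5 = ((11−3)/6)² = 1.778
te_Task 6 = (4 + 4·6 + 8)/6 = 36/6 = 6; σ²_Task 6 = ((8−4)/6)² = 0.444
te_Task 7 = (2 + 4·7 + 24)/6 = 54/6 = 9; σ²_Task 7 = ((24−2)/6)² = 13.444
te_Task 8 = (5 + 4·9 + 25)/6 = 66/6 = 11; σ²_Task 8 = ((25−5)/6)² = 11.111
te_Task 9 = (4 + 4·9 + 14)/6 = 54/6 = 9; σ²_Task 9 = ((14−4)/6)² = 2.778

Forward pass:
ES_Task 1 = 0; EF_Task 1 = 16
ES_Task 2 = 0; EF_Task 2 = 4
ES_Task 3 = 0; EF_Task 3 = 14
ES_Task 4 = 0; EF_Task 4 = 11
ES_Task 5 = max(EF_Task 1=16, EF_Task 4=11) = 16; EF_Task 5 = 16+7 = 23
ES_Task 6 = 16; EF_Task 6 = 16+6 = 22
ES_Task 7 = max(EF_Task 2=4, EF_Task 3=14) = 14; EF_Task 7 = 14+9 = 23
ES_Task 8 = max(EF_Task 4=11, EF_Task 7=23) = 23; EF_Task 8 = 23+11 = 34
ES_Task 9 = max(EF_Task 2=4, EF_Task 5=23, EF_Task 6=22, EF_Task 8=34) = 34; EF_Task 9 = 34+9 = 43
Expected project duration μ = 43 days. Critical path: Task 3 → Task 7 → Task 8 → Task 9.

Variance along critical path = 0.111 + 13.444 + 11.111 + 2.778 = 27.444; σ = √27.444 = 5.239 days.
Z = (40 − 43) / 5.239 = -0.573
P(T ≤ 40) = Φ(-0.573) ≈ 0.283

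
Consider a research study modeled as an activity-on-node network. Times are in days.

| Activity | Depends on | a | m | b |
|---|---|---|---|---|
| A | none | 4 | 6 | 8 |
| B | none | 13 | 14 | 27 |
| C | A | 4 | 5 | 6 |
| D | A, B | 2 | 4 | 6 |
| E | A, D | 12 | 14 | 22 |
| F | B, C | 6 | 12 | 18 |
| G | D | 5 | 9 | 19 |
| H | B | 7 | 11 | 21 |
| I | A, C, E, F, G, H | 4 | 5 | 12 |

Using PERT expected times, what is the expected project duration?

41 days

te_A = (4 + 4·6 + 8)/6 = 36/6 = 6
te_B = (13 + 4·14 + 27)/6 = 96/6 = 16
te_C = (4 + 4·5 + 6)/6 = 30/6 = 5
te_D = (2 + 4·4 + 6)/6 = 24/6 = 4
te_E = (12 + 4·14 + 22)/6 = 90/6 = 15
te_F = (6 + 4·12 + 18)/6 = 72/6 = 12
te_G = (5 + 4·9 + 19)/6 = 60/6 = 10
te_H = (7 + 4·11 + 21)/6 = 72/6 = 12
te_I = (4 + 4·5 + 12)/6 = 36/6 = 6

Forward pass:
ES_A = 0; EF_A = 6
ES_B = 0; EF_B = 16
ES_C = 6; EF_C = 6+5 = 11
ES_D = max(EF_A=6, EF_B=16) = 16; EF_D = 16+4 = 20
ES_E = max(EF_A=6, EF_D=20) = 20; EF_E = 20+15 = 35
ES_F = max(EF_B=16, EF_C=11) = 16; EF_F = 16+12 = 28
ES_G = 20; EF_G = 20+10 = 30
ES_H = 16; EF_H = 16+12 = 28
ES_I = max(EF_A=6, EF_C=11, EF_E=35, EF_F=28, EF_G=30, EF_H=28) = 35; EF_I = 35+6 = 41
Expected project duration μ = 41 days. Critical path: B → D → E → I.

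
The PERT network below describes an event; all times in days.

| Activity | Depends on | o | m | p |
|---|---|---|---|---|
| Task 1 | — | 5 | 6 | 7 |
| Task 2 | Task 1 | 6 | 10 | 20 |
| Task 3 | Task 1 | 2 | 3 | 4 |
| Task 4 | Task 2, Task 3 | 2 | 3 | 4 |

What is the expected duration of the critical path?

20 days

te_Task 1 = (5 + 4·6 + 7)/6 = 36/6 = 6
te_Task 2 = (6 + 4·10 + 20)/6 = 66/6 = 11
te_Task 3 = (2 + 4·3 + 4)/6 = 18/6 = 3
te_Task 4 = (2 + 4·3 + 4)/6 = 18/6 = 3

Forward pass:
ES_Task 1 = 0; EF_Task 1 = 6
ES_Task 2 = 6; EF_Task 2 = 6+11 = 17
ES_Task 3 = 6; EF_Task 3 = 6+3 = 9
ES_Task 4 = max(EF_Task 2=17, EF_Task 3=9) = 17; EF_Task 4 = 17+3 = 20
Expected project duration μ = 20 days. Critical path: Task 1 → Task 2 → Task 4.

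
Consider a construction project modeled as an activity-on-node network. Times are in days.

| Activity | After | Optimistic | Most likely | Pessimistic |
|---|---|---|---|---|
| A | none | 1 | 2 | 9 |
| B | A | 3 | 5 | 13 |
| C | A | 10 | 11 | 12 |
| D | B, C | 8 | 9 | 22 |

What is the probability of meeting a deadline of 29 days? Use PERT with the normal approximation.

te_A = (1 + 4·2 + 9)/6 = 18/6 = 3; σ²_A = ((9−1)/6)² = 1.778
te_B = (3 + 4·5 + 13)/6 = 36/6 = 6; σ²_B = ((13−3)/6)² = 2.778
te_C = (10 + 4·11 + 12)/6 = 66/6 = 11; σ²_C = ((12−10)/6)² = 0.111
te_D = (8 + 4·9 + 22)/6 = 66/6 = 11; σ²_D = ((22−8)/6)² = 5.444

Forward pass:
ES_A = 0; EF_A = 3
ES_B = 3; EF_B = 3+6 = 9
ES_C = 3; EF_C = 3+11 = 14
ES_D = max(EF_B=9, EF_C=14) = 14; EF_D = 14+11 = 25
Expected project duration μ = 25 days. Critical path: A → C → D.

Variance along critical path = 1.778 + 0.111 + 5.444 = 7.333; σ = √7.333 = 2.708 days.
Z = (29 − 25) / 2.708 = 1.477
P(T ≤ 29) = Φ(1.477) ≈ 0.930

0.930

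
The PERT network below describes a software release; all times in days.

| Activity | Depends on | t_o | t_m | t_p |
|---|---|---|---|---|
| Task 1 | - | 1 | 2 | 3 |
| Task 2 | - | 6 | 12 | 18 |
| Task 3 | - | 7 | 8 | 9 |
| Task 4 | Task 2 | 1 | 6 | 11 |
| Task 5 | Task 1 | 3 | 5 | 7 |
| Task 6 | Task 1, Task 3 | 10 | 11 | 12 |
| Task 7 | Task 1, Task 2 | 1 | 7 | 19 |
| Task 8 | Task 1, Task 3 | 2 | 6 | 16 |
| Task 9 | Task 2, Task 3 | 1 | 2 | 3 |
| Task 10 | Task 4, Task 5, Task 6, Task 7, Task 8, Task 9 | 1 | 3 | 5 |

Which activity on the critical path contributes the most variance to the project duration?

te_Task 1 = (1 + 4·2 + 3)/6 = 12/6 = 2; σ²_Task 1 = ((3−1)/6)² = 0.111
te_Task 2 = (6 + 4·12 + 18)/6 = 72/6 = 12; σ²_Task 2 = ((18−6)/6)² = 4.000
te_Task 3 = (7 + 4·8 + 9)/6 = 48/6 = 8; σ²_Task 3 = ((9−7)/6)² = 0.111
te_Task 4 = (1 + 4·6 + 11)/6 = 36/6 = 6; σ²_Task 4 = ((11−1)/6)² = 2.778
te_Task 5 = (3 + 4·5 + 7)/6 = 30/6 = 5; σ²_Task 5 = ((7−3)/6)² = 0.444
te_Task 6 = (10 + 4·11 + 12)/6 = 66/6 = 11; σ²_Task 6 = ((12−10)/6)² = 0.111
te_Task 7 = (1 + 4·7 + 19)/6 = 48/6 = 8; σ²_Task 7 = ((19−1)/6)² = 9.000
te_Task 8 = (2 + 4·6 + 16)/6 = 42/6 = 7; σ²_Task 8 = ((16−2)/6)² = 5.444
te_Task 9 = (1 + 4·2 + 3)/6 = 12/6 = 2; σ²_Task 9 = ((3−1)/6)² = 0.111
te_Task 10 = (1 + 4·3 + 5)/6 = 18/6 = 3; σ²_Task 10 = ((5−1)/6)² = 0.444

Forward pass:
ES_Task 1 = 0; EF_Task 1 = 2
ES_Task 2 = 0; EF_Task 2 = 12
ES_Task 3 = 0; EF_Task 3 = 8
ES_Task 4 = 12; EF_Task 4 = 12+6 = 18
ES_Task 5 = 2; EF_Task 5 = 2+5 = 7
ES_Task 6 = max(EF_Task 1=2, EF_Task 3=8) = 8; EF_Task 6 = 8+11 = 19
ES_Task 7 = max(EF_Task 1=2, EF_Task 2=12) = 12; EF_Task 7 = 12+8 = 20
ES_Task 8 = max(EF_Task 1=2, EF_Task 3=8) = 8; EF_Task 8 = 8+7 = 15
ES_Task 9 = max(EF_Task 2=12, EF_Task 3=8) = 12; EF_Task 9 = 12+2 = 14
ES_Task 10 = max(EF_Task 4=18, EF_Task 5=7, EF_Task 6=19, EF_Task 7=20, EF_Task 8=15, EF_Task 9=14) = 20; EF_Task 10 = 20+3 = 23
Expected project duration μ = 23 days. Critical path: Task 2 → Task 7 → Task 10.

Variances on critical path: σ²_Task 2=4.000, σ²_Task 7=9.000, σ²_Task 10=0.444.
Largest is σ²_Task 7 = 9.000.

Task 7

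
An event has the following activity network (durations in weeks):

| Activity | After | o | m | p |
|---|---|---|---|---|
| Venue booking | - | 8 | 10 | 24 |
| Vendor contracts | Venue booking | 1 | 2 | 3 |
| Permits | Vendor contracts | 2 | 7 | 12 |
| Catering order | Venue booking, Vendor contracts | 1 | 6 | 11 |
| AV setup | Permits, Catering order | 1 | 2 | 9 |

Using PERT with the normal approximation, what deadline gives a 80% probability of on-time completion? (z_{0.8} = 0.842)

26.9 weeks

te_Venue booking = (8 + 4·10 + 24)/6 = 72/6 = 12; σ²_Venue booking = ((24−8)/6)² = 7.111
te_Vendor contracts = (1 + 4·2 + 3)/6 = 12/6 = 2; σ²_Vendor contracts = ((3−1)/6)² = 0.111
te_Permits = (2 + 4·7 + 12)/6 = 42/6 = 7; σ²_Permits = ((12−2)/6)² = 2.778
te_Catering order = (1 + 4·6 + 11)/6 = 36/6 = 6; σ²_Catering order = ((11−1)/6)² = 2.778
te_AV setup = (1 + 4·2 + 9)/6 = 18/6 = 3; σ²_AV setup = ((9−1)/6)² = 1.778

Forward pass:
ES_Venue booking = 0; EF_Venue booking = 12
ES_Vendor contracts = 12; EF_Vendor contracts = 12+2 = 14
ES_Permits = 14; EF_Permits = 14+7 = 21
ES_Catering order = max(EF_Venue booking=12, EF_Vendor contracts=14) = 14; EF_Catering order = 14+6 = 20
ES_AV setup = max(EF_Permits=21, EF_Catering order=20) = 21; EF_AV setup = 21+3 = 24
Expected project duration μ = 24 weeks. Critical path: Venue booking → Vendor contracts → Permits → AV setup.

Variance along critical path = 7.111 + 0.111 + 2.778 + 1.778 = 11.778; σ = 3.432 weeks.
D = μ + z·σ = 24 + 0.842·3.432 = 26.9 weeks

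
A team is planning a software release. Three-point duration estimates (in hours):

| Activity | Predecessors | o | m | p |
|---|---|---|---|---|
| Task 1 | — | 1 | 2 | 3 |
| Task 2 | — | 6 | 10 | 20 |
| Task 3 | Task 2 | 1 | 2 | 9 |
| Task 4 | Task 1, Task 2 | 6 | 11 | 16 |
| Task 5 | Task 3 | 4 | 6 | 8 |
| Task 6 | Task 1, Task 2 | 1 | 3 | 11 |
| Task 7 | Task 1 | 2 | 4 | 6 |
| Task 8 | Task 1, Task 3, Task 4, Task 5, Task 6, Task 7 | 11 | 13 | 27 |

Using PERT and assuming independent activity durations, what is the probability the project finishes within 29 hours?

te_Task 1 = (1 + 4·2 + 3)/6 = 12/6 = 2; σ²_Task 1 = ((3−1)/6)² = 0.111
te_Task 2 = (6 + 4·10 + 20)/6 = 66/6 = 11; σ²_Task 2 = ((20−6)/6)² = 5.444
te_Task 3 = (1 + 4·2 + 9)/6 = 18/6 = 3; σ²_Task 3 = ((9−1)/6)² = 1.778
te_Task 4 = (6 + 4·11 + 16)/6 = 66/6 = 11; σ²_Task 4 = ((16−6)/6)² = 2.778
te_Task 5 = (4 + 4·6 + 8)/6 = 36/6 = 6; σ²_Task 5 = ((8−4)/6)² = 0.444
te_Task 6 = (1 + 4·3 + 11)/6 = 24/6 = 4; σ²_Task 6 = ((11−1)/6)² = 2.778
te_Task 7 = (2 + 4·4 + 6)/6 = 24/6 = 4; σ²_Task 7 = ((6−2)/6)² = 0.444
te_Task 8 = (11 + 4·13 + 27)/6 = 90/6 = 15; σ²_Task 8 = ((27−11)/6)² = 7.111

Forward pass:
ES_Task 1 = 0; EF_Task 1 = 2
ES_Task 2 = 0; EF_Task 2 = 11
ES_Task 3 = 11; EF_Task 3 = 11+3 = 14
ES_Task 4 = max(EF_Task 1=2, EF_Task 2=11) = 11; EF_Task 4 = 11+11 = 22
ES_Task 5 = 14; EF_Task 5 = 14+6 = 20
ES_Task 6 = max(EF_Task 1=2, EF_Task 2=11) = 11; EF_Task 6 = 11+4 = 15
ES_Task 7 = 2; EF_Task 7 = 2+4 = 6
ES_Task 8 = max(EF_Task 1=2, EF_Task 3=14, EF_Task 4=22, EF_Task 5=20, EF_Task 6=15, EF_Task 7=6) = 22; EF_Task 8 = 22+15 = 37
Expected project duration μ = 37 hours. Critical path: Task 2 → Task 4 → Task 8.

Variance along critical path = 5.444 + 2.778 + 7.111 = 15.333; σ = √15.333 = 3.916 hours.
Z = (29 − 37) / 3.916 = -2.043
P(T ≤ 29) = Φ(-2.043) ≈ 0.021

0.021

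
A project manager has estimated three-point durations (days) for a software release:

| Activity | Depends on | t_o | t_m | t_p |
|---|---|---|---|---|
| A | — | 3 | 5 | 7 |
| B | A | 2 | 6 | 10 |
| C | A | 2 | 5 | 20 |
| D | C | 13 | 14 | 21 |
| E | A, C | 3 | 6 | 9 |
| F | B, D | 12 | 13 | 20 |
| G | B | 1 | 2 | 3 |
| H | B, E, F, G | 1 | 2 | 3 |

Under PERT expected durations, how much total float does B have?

16 days

te_A = (3 + 4·5 + 7)/6 = 30/6 = 5
te_B = (2 + 4·6 + 10)/6 = 36/6 = 6
te_C = (2 + 4·5 + 20)/6 = 42/6 = 7
te_D = (13 + 4·14 + 21)/6 = 90/6 = 15
te_E = (3 + 4·6 + 9)/6 = 36/6 = 6
te_F = (12 + 4·13 + 20)/6 = 84/6 = 14
te_G = (1 + 4·2 + 3)/6 = 12/6 = 2
te_H = (1 + 4·2 + 3)/6 = 12/6 = 2

Forward pass:
ES_A = 0; EF_A = 5
ES_B = 5; EF_B = 5+6 = 11
ES_C = 5; EF_C = 5+7 = 12
ES_D = 12; EF_D = 12+15 = 27
ES_E = max(EF_A=5, EF_C=12) = 12; EF_E = 12+6 = 18
ES_F = max(EF_B=11, EF_D=27) = 27; EF_F = 27+14 = 41
ES_G = 11; EF_G = 11+2 = 13
ES_H = max(EF_B=11, EF_E=18, EF_F=41, EF_G=13) = 41; EF_H = 41+2 = 43
Expected project duration μ = 43 days. Critical path: A → C → D → F → H.

Backward pass:
LF_H = 43; LS_H = 43−2 = 41
LF_G = LS_H = 41; LS_G = 41−2 = 39
LF_F = LS_H = 41; LS_F = 41−14 = 27
LF_E = LS_H = 41; LS_E = 41−6 = 35
LF_D = LS_F = 27; LS_D = 27−15 = 12
LF_C = min(LS_D=12, LS_E=35) = 12; LS_C = 12−7 = 5
LF_B = min(LS_F=27, LS_G=39, LS_H=41) = 27; LS_B = 27−6 = 21
LF_A = min(LS_B=21, LS_C=5, LS_E=35) = 5; LS_A = 5−5 = 0
Slack_B = LS_B − ES_B = 21 − 5 = 16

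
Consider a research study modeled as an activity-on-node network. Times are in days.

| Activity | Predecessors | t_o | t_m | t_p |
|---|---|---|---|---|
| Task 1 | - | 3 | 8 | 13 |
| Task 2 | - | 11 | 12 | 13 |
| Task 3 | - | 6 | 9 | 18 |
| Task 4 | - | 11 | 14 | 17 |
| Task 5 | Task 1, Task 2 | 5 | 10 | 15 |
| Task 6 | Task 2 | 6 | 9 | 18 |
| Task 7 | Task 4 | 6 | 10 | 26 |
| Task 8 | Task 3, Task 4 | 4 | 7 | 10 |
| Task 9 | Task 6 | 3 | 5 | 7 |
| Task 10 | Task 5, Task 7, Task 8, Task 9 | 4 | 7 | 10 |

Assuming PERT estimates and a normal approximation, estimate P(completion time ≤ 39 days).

te_Task 1 = (3 + 4·8 + 13)/6 = 48/6 = 8; σ²_Task 1 = ((13−3)/6)² = 2.778
te_Task 2 = (11 + 4·12 + 13)/6 = 72/6 = 12; σ²_Task 2 = ((13−11)/6)² = 0.111
te_Task 3 = (6 + 4·9 + 18)/6 = 60/6 = 10; σ²_Task 3 = ((18−6)/6)² = 4.000
te_Task 4 = (11 + 4·14 + 17)/6 = 84/6 = 14; σ²_Task 4 = ((17−11)/6)² = 1.000
te_Task 5 = (5 + 4·10 + 15)/6 = 60/6 = 10; σ²_Task 5 = ((15−5)/6)² = 2.778
te_Task 6 = (6 + 4·9 + 18)/6 = 60/6 = 10; σ²_Task 6 = ((18−6)/6)² = 4.000
te_Task 7 = (6 + 4·10 + 26)/6 = 72/6 = 12; σ²_Task 7 = ((26−6)/6)² = 11.111
te_Task 8 = (4 + 4·7 + 10)/6 = 42/6 = 7; σ²_Task 8 = ((10−4)/6)² = 1.000
te_Task 9 = (3 + 4·5 + 7)/6 = 30/6 = 5; σ²_Task 9 = ((7−3)/6)² = 0.444
te_Task 10 = (4 + 4·7 + 10)/6 = 42/6 = 7; σ²_Task 10 = ((10−4)/6)² = 1.000

Forward pass:
ES_Task 1 = 0; EF_Task 1 = 8
ES_Task 2 = 0; EF_Task 2 = 12
ES_Task 3 = 0; EF_Task 3 = 10
ES_Task 4 = 0; EF_Task 4 = 14
ES_Task 5 = max(EF_Task 1=8, EF_Task 2=12) = 12; EF_Task 5 = 12+10 = 22
ES_Task 6 = 12; EF_Task 6 = 12+10 = 22
ES_Task 7 = 14; EF_Task 7 = 14+12 = 26
ES_Task 8 = max(EF_Task 3=10, EF_Task 4=14) = 14; EF_Task 8 = 14+7 = 21
ES_Task 9 = 22; EF_Task 9 = 22+5 = 27
ES_Task 10 = max(EF_Task 5=22, EF_Task 7=26, EF_Task 8=21, EF_Task 9=27) = 27; EF_Task 10 = 27+7 = 34
Expected project duration μ = 34 days. Critical path: Task 2 → Task 6 → Task 9 → Task 10.

Variance along critical path = 0.111 + 4.000 + 0.444 + 1.000 = 5.556; σ = √5.556 = 2.357 days.
Z = (39 − 34) / 2.357 = 2.121
P(T ≤ 39) = Φ(2.121) ≈ 0.983

0.983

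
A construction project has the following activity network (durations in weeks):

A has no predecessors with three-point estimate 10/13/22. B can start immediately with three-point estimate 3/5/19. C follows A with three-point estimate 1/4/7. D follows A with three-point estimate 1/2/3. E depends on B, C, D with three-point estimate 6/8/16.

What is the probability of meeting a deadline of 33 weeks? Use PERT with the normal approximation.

0.984

te_A = (10 + 4·13 + 22)/6 = 84/6 = 14; σ²_A = ((22−10)/6)² = 4.000
te_B = (3 + 4·5 + 19)/6 = 42/6 = 7; σ²_B = ((19−3)/6)² = 7.111
te_C = (1 + 4·4 + 7)/6 = 24/6 = 4; σ²_C = ((7−1)/6)² = 1.000
te_D = (1 + 4·2 + 3)/6 = 12/6 = 2; σ²_D = ((3−1)/6)² = 0.111
te_E = (6 + 4·8 + 16)/6 = 54/6 = 9; σ²_E = ((16−6)/6)² = 2.778

Forward pass:
ES_A = 0; EF_A = 14
ES_B = 0; EF_B = 7
ES_C = 14; EF_C = 14+4 = 18
ES_D = 14; EF_D = 14+2 = 16
ES_E = max(EF_B=7, EF_C=18, EF_D=16) = 18; EF_E = 18+9 = 27
Expected project duration μ = 27 weeks. Critical path: A → C → E.

Variance along critical path = 4.000 + 1.000 + 2.778 = 7.778; σ = √7.778 = 2.789 weeks.
Z = (33 − 27) / 2.789 = 2.151
P(T ≤ 33) = Φ(2.151) ≈ 0.984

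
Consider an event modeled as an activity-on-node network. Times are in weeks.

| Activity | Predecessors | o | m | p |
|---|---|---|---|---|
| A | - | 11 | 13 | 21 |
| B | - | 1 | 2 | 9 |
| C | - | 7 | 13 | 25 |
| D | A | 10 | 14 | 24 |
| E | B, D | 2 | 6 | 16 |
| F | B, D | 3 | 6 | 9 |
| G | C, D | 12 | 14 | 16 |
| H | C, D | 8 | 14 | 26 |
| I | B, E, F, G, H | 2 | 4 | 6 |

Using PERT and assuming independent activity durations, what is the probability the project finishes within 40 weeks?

te_A = (11 + 4·13 + 21)/6 = 84/6 = 14; σ²_A = ((21−11)/6)² = 2.778
te_B = (1 + 4·2 + 9)/6 = 18/6 = 3; σ²_B = ((9−1)/6)² = 1.778
te_C = (7 + 4·13 + 25)/6 = 84/6 = 14; σ²_C = ((25−7)/6)² = 9.000
te_D = (10 + 4·14 + 24)/6 = 90/6 = 15; σ²_D = ((24−10)/6)² = 5.444
te_E = (2 + 4·6 + 16)/6 = 42/6 = 7; σ²_E = ((16−2)/6)² = 5.444
te_F = (3 + 4·6 + 9)/6 = 36/6 = 6; σ²_F = ((9−3)/6)² = 1.000
te_G = (12 + 4·14 + 16)/6 = 84/6 = 14; σ²_G = ((16−12)/6)² = 0.444
te_H = (8 + 4·14 + 26)/6 = 90/6 = 15; σ²_H = ((26−8)/6)² = 9.000
te_I = (2 + 4·4 + 6)/6 = 24/6 = 4; σ²_I = ((6−2)/6)² = 0.444

Forward pass:
ES_A = 0; EF_A = 14
ES_B = 0; EF_B = 3
ES_C = 0; EF_C = 14
ES_D = 14; EF_D = 14+15 = 29
ES_E = max(EF_B=3, EF_D=29) = 29; EF_E = 29+7 = 36
ES_F = max(EF_B=3, EF_D=29) = 29; EF_F = 29+6 = 35
ES_G = max(EF_C=14, EF_D=29) = 29; EF_G = 29+14 = 43
ES_H = max(EF_C=14, EF_D=29) = 29; EF_H = 29+15 = 44
ES_I = max(EF_B=3, EF_E=36, EF_F=35, EF_G=43, EF_H=44) = 44; EF_I = 44+4 = 48
Expected project duration μ = 48 weeks. Critical path: A → D → H → I.

Variance along critical path = 2.778 + 5.444 + 9.000 + 0.444 = 17.667; σ = √17.667 = 4.203 weeks.
Z = (40 − 48) / 4.203 = -1.903
P(T ≤ 40) = Φ(-1.903) ≈ 0.028

0.028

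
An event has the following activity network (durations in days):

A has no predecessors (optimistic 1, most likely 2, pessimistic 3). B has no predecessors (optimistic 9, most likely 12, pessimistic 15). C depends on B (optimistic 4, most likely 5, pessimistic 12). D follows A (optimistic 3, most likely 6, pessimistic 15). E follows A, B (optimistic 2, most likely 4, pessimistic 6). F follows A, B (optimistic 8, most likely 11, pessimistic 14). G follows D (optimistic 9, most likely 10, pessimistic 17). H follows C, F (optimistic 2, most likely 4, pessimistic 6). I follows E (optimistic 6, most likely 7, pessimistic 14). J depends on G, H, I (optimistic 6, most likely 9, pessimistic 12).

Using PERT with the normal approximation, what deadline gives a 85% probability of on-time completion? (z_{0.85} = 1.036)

te_A = (1 + 4·2 + 3)/6 = 12/6 = 2; σ²_A = ((3−1)/6)² = 0.111
te_B = (9 + 4·12 + 15)/6 = 72/6 = 12; σ²_B = ((15−9)/6)² = 1.000
te_C = (4 + 4·5 + 12)/6 = 36/6 = 6; σ²_C = ((12−4)/6)² = 1.778
te_D = (3 + 4·6 + 15)/6 = 42/6 = 7; σ²_D = ((15−3)/6)² = 4.000
te_E = (2 + 4·4 + 6)/6 = 24/6 = 4; σ²_E = ((6−2)/6)² = 0.444
te_F = (8 + 4·11 + 14)/6 = 66/6 = 11; σ²_F = ((14−8)/6)² = 1.000
te_G = (9 + 4·10 + 17)/6 = 66/6 = 11; σ²_G = ((17−9)/6)² = 1.778
te_H = (2 + 4·4 + 6)/6 = 24/6 = 4; σ²_H = ((6−2)/6)² = 0.444
te_I = (6 + 4·7 + 14)/6 = 48/6 = 8; σ²_I = ((14−6)/6)² = 1.778
te_J = (6 + 4·9 + 12)/6 = 54/6 = 9; σ²_J = ((12−6)/6)² = 1.000

Forward pass:
ES_A = 0; EF_A = 2
ES_B = 0; EF_B = 12
ES_C = 12; EF_C = 12+6 = 18
ES_D = 2; EF_D = 2+7 = 9
ES_E = max(EF_A=2, EF_B=12) = 12; EF_E = 12+4 = 16
ES_F = max(EF_A=2, EF_B=12) = 12; EF_F = 12+11 = 23
ES_G = 9; EF_G = 9+11 = 20
ES_H = max(EF_C=18, EF_F=23) = 23; EF_H = 23+4 = 27
ES_I = 16; EF_I = 16+8 = 24
ES_J = max(EF_G=20, EF_H=27, EF_I=24) = 27; EF_J = 27+9 = 36
Expected project duration μ = 36 days. Critical path: B → F → H → J.

Variance along critical path = 1.000 + 1.000 + 0.444 + 1.000 = 3.444; σ = 1.856 days.
D = μ + z·σ = 36 + 1.036·1.856 = 37.9 days

37.9 days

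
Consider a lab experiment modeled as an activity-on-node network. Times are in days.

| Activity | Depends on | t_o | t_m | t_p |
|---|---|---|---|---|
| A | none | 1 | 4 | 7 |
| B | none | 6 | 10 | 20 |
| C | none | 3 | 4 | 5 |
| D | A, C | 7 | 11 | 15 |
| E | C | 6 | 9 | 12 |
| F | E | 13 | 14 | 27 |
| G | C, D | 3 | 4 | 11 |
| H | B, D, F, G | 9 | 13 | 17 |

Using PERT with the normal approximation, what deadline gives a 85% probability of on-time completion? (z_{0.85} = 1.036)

45.0 days

te_A = (1 + 4·4 + 7)/6 = 24/6 = 4; σ²_A = ((7−1)/6)² = 1.000
te_B = (6 + 4·10 + 20)/6 = 66/6 = 11; σ²_B = ((20−6)/6)² = 5.444
te_C = (3 + 4·4 + 5)/6 = 24/6 = 4; σ²_C = ((5−3)/6)² = 0.111
te_D = (7 + 4·11 + 15)/6 = 66/6 = 11; σ²_D = ((15−7)/6)² = 1.778
te_E = (6 + 4·9 + 12)/6 = 54/6 = 9; σ²_E = ((12−6)/6)² = 1.000
te_F = (13 + 4·14 + 27)/6 = 96/6 = 16; σ²_F = ((27−13)/6)² = 5.444
te_G = (3 + 4·4 + 11)/6 = 30/6 = 5; σ²_G = ((11−3)/6)² = 1.778
te_H = (9 + 4·13 + 17)/6 = 78/6 = 13; σ²_H = ((17−9)/6)² = 1.778

Forward pass:
ES_A = 0; EF_A = 4
ES_B = 0; EF_B = 11
ES_C = 0; EF_C = 4
ES_D = max(EF_A=4, EF_C=4) = 4; EF_D = 4+11 = 15
ES_E = 4; EF_E = 4+9 = 13
ES_F = 13; EF_F = 13+16 = 29
ES_G = max(EF_C=4, EF_D=15) = 15; EF_G = 15+5 = 20
ES_H = max(EF_B=11, EF_D=15, EF_F=29, EF_G=20) = 29; EF_H = 29+13 = 42
Expected project duration μ = 42 days. Critical path: C → E → F → H.

Variance along critical path = 0.111 + 1.000 + 5.444 + 1.778 = 8.333; σ = 2.887 days.
D = μ + z·σ = 42 + 1.036·2.887 = 45.0 days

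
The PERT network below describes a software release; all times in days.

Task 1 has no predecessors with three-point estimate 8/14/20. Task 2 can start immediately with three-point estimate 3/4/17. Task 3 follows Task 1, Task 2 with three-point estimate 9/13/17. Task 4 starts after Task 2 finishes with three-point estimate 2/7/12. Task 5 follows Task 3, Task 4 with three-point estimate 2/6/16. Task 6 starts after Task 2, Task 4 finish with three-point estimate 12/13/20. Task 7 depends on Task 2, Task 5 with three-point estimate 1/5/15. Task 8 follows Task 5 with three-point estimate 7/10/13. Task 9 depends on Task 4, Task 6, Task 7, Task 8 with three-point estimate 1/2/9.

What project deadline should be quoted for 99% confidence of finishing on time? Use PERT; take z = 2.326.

55.7 days

te_Task 1 = (8 + 4·14 + 20)/6 = 84/6 = 14; σ²_Task 1 = ((20−8)/6)² = 4.000
te_Task 2 = (3 + 4·4 + 17)/6 = 36/6 = 6; σ²_Task 2 = ((17−3)/6)² = 5.444
te_Task 3 = (9 + 4·13 + 17)/6 = 78/6 = 13; σ²_Task 3 = ((17−9)/6)² = 1.778
te_Task 4 = (2 + 4·7 + 12)/6 = 42/6 = 7; σ²_Task 4 = ((12−2)/6)² = 2.778
te_Task 5 = (2 + 4·6 + 16)/6 = 42/6 = 7; σ²_Task 5 = ((16−2)/6)² = 5.444
te_Task 6 = (12 + 4·13 + 20)/6 = 84/6 = 14; σ²_Task 6 = ((20−12)/6)² = 1.778
te_Task 7 = (1 + 4·5 + 15)/6 = 36/6 = 6; σ²_Task 7 = ((15−1)/6)² = 5.444
te_Task 8 = (7 + 4·10 + 13)/6 = 60/6 = 10; σ²_Task 8 = ((13−7)/6)² = 1.000
te_Task 9 = (1 + 4·2 + 9)/6 = 18/6 = 3; σ²_Task 9 = ((9−1)/6)² = 1.778

Forward pass:
ES_Task 1 = 0; EF_Task 1 = 14
ES_Task 2 = 0; EF_Task 2 = 6
ES_Task 3 = max(EF_Task 1=14, EF_Task 2=6) = 14; EF_Task 3 = 14+13 = 27
ES_Task 4 = 6; EF_Task 4 = 6+7 = 13
ES_Task 5 = max(EF_Task 3=27, EF_Task 4=13) = 27; EF_Task 5 = 27+7 = 34
ES_Task 6 = max(EF_Task 2=6, EF_Task 4=13) = 13; EF_Task 6 = 13+14 = 27
ES_Task 7 = max(EF_Task 2=6, EF_Task 5=34) = 34; EF_Task 7 = 34+6 = 40
ES_Task 8 = 34; EF_Task 8 = 34+10 = 44
ES_Task 9 = max(EF_Task 4=13, EF_Task 6=27, EF_Task 7=40, EF_Task 8=44) = 44; EF_Task 9 = 44+3 = 47
Expected project duration μ = 47 days. Critical path: Task 1 → Task 3 → Task 5 → Task 8 → Task 9.

Variance along critical path = 4.000 + 1.778 + 5.444 + 1.000 + 1.778 = 14.000; σ = 3.742 days.
D = μ + z·σ = 47 + 2.326·3.742 = 55.7 days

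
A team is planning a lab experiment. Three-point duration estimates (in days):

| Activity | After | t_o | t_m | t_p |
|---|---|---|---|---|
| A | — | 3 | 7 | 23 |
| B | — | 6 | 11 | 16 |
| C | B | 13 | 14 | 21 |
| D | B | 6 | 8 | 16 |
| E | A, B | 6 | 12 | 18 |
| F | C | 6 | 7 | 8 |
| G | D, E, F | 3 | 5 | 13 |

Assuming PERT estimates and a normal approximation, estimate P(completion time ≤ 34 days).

0.033

te_A = (3 + 4·7 + 23)/6 = 54/6 = 9; σ²_A = ((23−3)/6)² = 11.111
te_B = (6 + 4·11 + 16)/6 = 66/6 = 11; σ²_B = ((16−6)/6)² = 2.778
te_C = (13 + 4·14 + 21)/6 = 90/6 = 15; σ²_C = ((21−13)/6)² = 1.778
te_D = (6 + 4·8 + 16)/6 = 54/6 = 9; σ²_D = ((16−6)/6)² = 2.778
te_E = (6 + 4·12 + 18)/6 = 72/6 = 12; σ²_E = ((18−6)/6)² = 4.000
te_F = (6 + 4·7 + 8)/6 = 42/6 = 7; σ²_F = ((8−6)/6)² = 0.111
te_G = (3 + 4·5 + 13)/6 = 36/6 = 6; σ²_G = ((13−3)/6)² = 2.778

Forward pass:
ES_A = 0; EF_A = 9
ES_B = 0; EF_B = 11
ES_C = 11; EF_C = 11+15 = 26
ES_D = 11; EF_D = 11+9 = 20
ES_E = max(EF_A=9, EF_B=11) = 11; EF_E = 11+12 = 23
ES_F = 26; EF_F = 26+7 = 33
ES_G = max(EF_D=20, EF_E=23, EF_F=33) = 33; EF_G = 33+6 = 39
Expected project duration μ = 39 days. Critical path: B → C → F → G.

Variance along critical path = 2.778 + 1.778 + 0.111 + 2.778 = 7.444; σ = √7.444 = 2.728 days.
Z = (34 − 39) / 2.728 = -1.833
P(T ≤ 34) = Φ(-1.833) ≈ 0.033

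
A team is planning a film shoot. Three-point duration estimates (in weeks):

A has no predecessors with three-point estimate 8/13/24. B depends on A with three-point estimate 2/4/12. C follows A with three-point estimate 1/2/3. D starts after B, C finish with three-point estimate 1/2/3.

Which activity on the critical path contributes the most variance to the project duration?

A

te_A = (8 + 4·13 + 24)/6 = 84/6 = 14; σ²_A = ((24−8)/6)² = 7.111
te_B = (2 + 4·4 + 12)/6 = 30/6 = 5; σ²_B = ((12−2)/6)² = 2.778
te_C = (1 + 4·2 + 3)/6 = 12/6 = 2; σ²_C = ((3−1)/6)² = 0.111
te_D = (1 + 4·2 + 3)/6 = 12/6 = 2; σ²_D = ((3−1)/6)² = 0.111

Forward pass:
ES_A = 0; EF_A = 14
ES_B = 14; EF_B = 14+5 = 19
ES_C = 14; EF_C = 14+2 = 16
ES_D = max(EF_B=19, EF_C=16) = 19; EF_D = 19+2 = 21
Expected project duration μ = 21 weeks. Critical path: A → B → D.

Variances on critical path: σ²_A=7.111, σ²_B=2.778, σ²_D=0.111.
Largest is σ²_A = 7.111.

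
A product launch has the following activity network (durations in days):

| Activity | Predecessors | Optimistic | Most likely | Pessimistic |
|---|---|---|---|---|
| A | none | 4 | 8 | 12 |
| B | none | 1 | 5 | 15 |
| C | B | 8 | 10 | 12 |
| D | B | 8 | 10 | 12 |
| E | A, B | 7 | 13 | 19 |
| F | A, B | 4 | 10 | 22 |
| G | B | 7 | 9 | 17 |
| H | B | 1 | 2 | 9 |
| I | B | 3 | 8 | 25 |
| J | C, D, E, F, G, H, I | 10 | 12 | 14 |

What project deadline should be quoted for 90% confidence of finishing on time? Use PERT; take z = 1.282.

te_A = (4 + 4·8 + 12)/6 = 48/6 = 8; σ²_A = ((12−4)/6)² = 1.778
te_B = (1 + 4·5 + 15)/6 = 36/6 = 6; σ²_B = ((15−1)/6)² = 5.444
te_C = (8 + 4·10 + 12)/6 = 60/6 = 10; σ²_C = ((12−8)/6)² = 0.444
te_D = (8 + 4·10 + 12)/6 = 60/6 = 10; σ²_D = ((12−8)/6)² = 0.444
te_E = (7 + 4·13 + 19)/6 = 78/6 = 13; σ²_E = ((19−7)/6)² = 4.000
te_F = (4 + 4·10 + 22)/6 = 66/6 = 11; σ²_F = ((22−4)/6)² = 9.000
te_G = (7 + 4·9 + 17)/6 = 60/6 = 10; σ²_G = ((17−7)/6)² = 2.778
te_H = (1 + 4·2 + 9)/6 = 18/6 = 3; σ²_H = ((9−1)/6)² = 1.778
te_I = (3 + 4·8 + 25)/6 = 60/6 = 10; σ²_I = ((25−3)/6)² = 13.444
te_J = (10 + 4·12 + 14)/6 = 72/6 = 12; σ²_J = ((14−10)/6)² = 0.444

Forward pass:
ES_A = 0; EF_A = 8
ES_B = 0; EF_B = 6
ES_C = 6; EF_C = 6+10 = 16
ES_D = 6; EF_D = 6+10 = 16
ES_E = max(EF_A=8, EF_B=6) = 8; EF_E = 8+13 = 21
ES_F = max(EF_A=8, EF_B=6) = 8; EF_F = 8+11 = 19
ES_G = 6; EF_G = 6+10 = 16
ES_H = 6; EF_H = 6+3 = 9
ES_I = 6; EF_I = 6+10 = 16
ES_J = max(EF_C=16, EF_D=16, EF_E=21, EF_F=19, EF_G=16, EF_H=9, EF_I=16) = 21; EF_J = 21+12 = 33
Expected project duration μ = 33 days. Critical path: A → E → J.

Variance along critical path = 1.778 + 4.000 + 0.444 = 6.222; σ = 2.494 days.
D = μ + z·σ = 33 + 1.282·2.494 = 36.2 days

36.2 days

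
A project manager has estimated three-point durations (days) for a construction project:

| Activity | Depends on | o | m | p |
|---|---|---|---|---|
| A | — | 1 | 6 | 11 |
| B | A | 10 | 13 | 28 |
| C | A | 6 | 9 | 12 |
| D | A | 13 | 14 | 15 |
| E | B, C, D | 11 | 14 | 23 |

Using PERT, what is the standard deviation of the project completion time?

3.97 days

te_A = (1 + 4·6 + 11)/6 = 36/6 = 6; σ²_A = ((11−1)/6)² = 2.778
te_B = (10 + 4·13 + 28)/6 = 90/6 = 15; σ²_B = ((28−10)/6)² = 9.000
te_C = (6 + 4·9 + 12)/6 = 54/6 = 9; σ²_C = ((12−6)/6)² = 1.000
te_D = (13 + 4·14 + 15)/6 = 84/6 = 14; σ²_D = ((15−13)/6)² = 0.111
te_E = (11 + 4·14 + 23)/6 = 90/6 = 15; σ²_E = ((23−11)/6)² = 4.000

Forward pass:
ES_A = 0; EF_A = 6
ES_B = 6; EF_B = 6+15 = 21
ES_C = 6; EF_C = 6+9 = 15
ES_D = 6; EF_D = 6+14 = 20
ES_E = max(EF_B=21, EF_C=15, EF_D=20) = 21; EF_E = 21+15 = 36
Expected project duration μ = 36 days. Critical path: A → B → E.

Variance along critical path = 2.778 + 9.000 + 4.000 = 15.778
σ = √15.778 = 3.972 days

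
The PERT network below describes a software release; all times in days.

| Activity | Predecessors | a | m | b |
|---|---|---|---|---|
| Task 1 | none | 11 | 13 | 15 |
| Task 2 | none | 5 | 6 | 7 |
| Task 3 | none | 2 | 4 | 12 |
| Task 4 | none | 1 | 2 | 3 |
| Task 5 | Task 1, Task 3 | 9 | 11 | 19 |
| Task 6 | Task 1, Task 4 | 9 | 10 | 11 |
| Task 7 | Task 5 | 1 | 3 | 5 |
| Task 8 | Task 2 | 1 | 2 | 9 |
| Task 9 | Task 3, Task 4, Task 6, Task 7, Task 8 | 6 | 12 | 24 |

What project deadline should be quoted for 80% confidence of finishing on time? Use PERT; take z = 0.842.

te_Task 1 = (11 + 4·13 + 15)/6 = 78/6 = 13; σ²_Task 1 = ((15−11)/6)² = 0.444
te_Task 2 = (5 + 4·6 + 7)/6 = 36/6 = 6; σ²_Task 2 = ((7−5)/6)² = 0.111
te_Task 3 = (2 + 4·4 + 12)/6 = 30/6 = 5; σ²_Task 3 = ((12−2)/6)² = 2.778
te_Task 4 = (1 + 4·2 + 3)/6 = 12/6 = 2; σ²_Task 4 = ((3−1)/6)² = 0.111
te_Task 5 = (9 + 4·11 + 19)/6 = 72/6 = 12; σ²_Task 5 = ((19−9)/6)² = 2.778
te_Task 6 = (9 + 4·10 + 11)/6 = 60/6 = 10; σ²_Task 6 = ((11−9)/6)² = 0.111
te_Task 7 = (1 + 4·3 + 5)/6 = 18/6 = 3; σ²_Task 7 = ((5−1)/6)² = 0.444
te_Task 8 = (1 + 4·2 + 9)/6 = 18/6 = 3; σ²_Task 8 = ((9−1)/6)² = 1.778
te_Task 9 = (6 + 4·12 + 24)/6 = 78/6 = 13; σ²_Task 9 = ((24−6)/6)² = 9.000

Forward pass:
ES_Task 1 = 0; EF_Task 1 = 13
ES_Task 2 = 0; EF_Task 2 = 6
ES_Task 3 = 0; EF_Task 3 = 5
ES_Task 4 = 0; EF_Task 4 = 2
ES_Task 5 = max(EF_Task 1=13, EF_Task 3=5) = 13; EF_Task 5 = 13+12 = 25
ES_Task 6 = max(EF_Task 1=13, EF_Task 4=2) = 13; EF_Task 6 = 13+10 = 23
ES_Task 7 = 25; EF_Task 7 = 25+3 = 28
ES_Task 8 = 6; EF_Task 8 = 6+3 = 9
ES_Task 9 = max(EF_Task 3=5, EF_Task 4=2, EF_Task 6=23, EF_Task 7=28, EF_Task 8=9) = 28; EF_Task 9 = 28+13 = 41
Expected project duration μ = 41 days. Critical path: Task 1 → Task 5 → Task 7 → Task 9.

Variance along critical path = 0.444 + 2.778 + 0.444 + 9.000 = 12.667; σ = 3.559 days.
D = μ + z·σ = 41 + 0.842·3.559 = 44.0 days

44.0 days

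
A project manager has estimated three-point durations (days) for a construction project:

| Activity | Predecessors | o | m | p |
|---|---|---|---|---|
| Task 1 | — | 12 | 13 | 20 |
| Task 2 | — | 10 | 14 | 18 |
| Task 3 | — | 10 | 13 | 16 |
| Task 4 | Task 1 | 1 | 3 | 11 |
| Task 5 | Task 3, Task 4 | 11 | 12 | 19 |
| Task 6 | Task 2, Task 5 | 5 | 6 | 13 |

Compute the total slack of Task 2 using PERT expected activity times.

17 days

te_Task 1 = (12 + 4·13 + 20)/6 = 84/6 = 14
te_Task 2 = (10 + 4·14 + 18)/6 = 84/6 = 14
te_Task 3 = (10 + 4·13 + 16)/6 = 78/6 = 13
te_Task 4 = (1 + 4·3 + 11)/6 = 24/6 = 4
te_Task 5 = (11 + 4·12 + 19)/6 = 78/6 = 13
te_Task 6 = (5 + 4·6 + 13)/6 = 42/6 = 7

Forward pass:
ES_Task 1 = 0; EF_Task 1 = 14
ES_Task 2 = 0; EF_Task 2 = 14
ES_Task 3 = 0; EF_Task 3 = 13
ES_Task 4 = 14; EF_Task 4 = 14+4 = 18
ES_Task 5 = max(EF_Task 3=13, EF_Task 4=18) = 18; EF_Task 5 = 18+13 = 31
ES_Task 6 = max(EF_Task 2=14, EF_Task 5=31) = 31; EF_Task 6 = 31+7 = 38
Expected project duration μ = 38 days. Critical path: Task 1 → Task 4 → Task 5 → Task 6.

Backward pass:
LF_Task 6 = 38; LS_Task 6 = 38−7 = 31
LF_Task 5 = LS_Task 6 = 31; LS_Task 5 = 31−13 = 18
LF_Task 4 = LS_Task 5 = 18; LS_Task 4 = 18−4 = 14
LF_Task 3 = LS_Task 5 = 18; LS_Task 3 = 18−13 = 5
LF_Task 2 = LS_Task 6 = 31; LS_Task 2 = 31−14 = 17
LF_Task 1 = LS_Task 4 = 14; LS_Task 1 = 14−14 = 0
Slack_Task 2 = LS_Task 2 − ES_Task 2 = 17 − 0 = 17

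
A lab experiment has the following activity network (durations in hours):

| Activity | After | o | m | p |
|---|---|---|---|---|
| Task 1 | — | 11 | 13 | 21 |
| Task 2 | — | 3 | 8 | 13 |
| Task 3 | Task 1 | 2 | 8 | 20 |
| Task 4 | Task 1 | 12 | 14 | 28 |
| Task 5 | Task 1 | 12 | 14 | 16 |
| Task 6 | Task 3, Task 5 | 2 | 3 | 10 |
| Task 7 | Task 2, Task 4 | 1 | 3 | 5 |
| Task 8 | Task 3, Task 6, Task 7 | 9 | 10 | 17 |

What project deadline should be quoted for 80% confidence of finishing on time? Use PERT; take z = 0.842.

46.9 hours

te_Task 1 = (11 + 4·13 + 21)/6 = 84/6 = 14; σ²_Task 1 = ((21−11)/6)² = 2.778
te_Task 2 = (3 + 4·8 + 13)/6 = 48/6 = 8; σ²_Task 2 = ((13−3)/6)² = 2.778
te_Task 3 = (2 + 4·8 + 20)/6 = 54/6 = 9; σ²_Task 3 = ((20−2)/6)² = 9.000
te_Task 4 = (12 + 4·14 + 28)/6 = 96/6 = 16; σ²_Task 4 = ((28−12)/6)² = 7.111
te_Task 5 = (12 + 4·14 + 16)/6 = 84/6 = 14; σ²_Task 5 = ((16−12)/6)² = 0.444
te_Task 6 = (2 + 4·3 + 10)/6 = 24/6 = 4; σ²_Task 6 = ((10−2)/6)² = 1.778
te_Task 7 = (1 + 4·3 + 5)/6 = 18/6 = 3; σ²_Task 7 = ((5−1)/6)² = 0.444
te_Task 8 = (9 + 4·10 + 17)/6 = 66/6 = 11; σ²_Task 8 = ((17−9)/6)² = 1.778

Forward pass:
ES_Task 1 = 0; EF_Task 1 = 14
ES_Task 2 = 0; EF_Task 2 = 8
ES_Task 3 = 14; EF_Task 3 = 14+9 = 23
ES_Task 4 = 14; EF_Task 4 = 14+16 = 30
ES_Task 5 = 14; EF_Task 5 = 14+14 = 28
ES_Task 6 = max(EF_Task 3=23, EF_Task 5=28) = 28; EF_Task 6 = 28+4 = 32
ES_Task 7 = max(EF_Task 2=8, EF_Task 4=30) = 30; EF_Task 7 = 30+3 = 33
ES_Task 8 = max(EF_Task 3=23, EF_Task 6=32, EF_Task 7=33) = 33; EF_Task 8 = 33+11 = 44
Expected project duration μ = 44 hours. Critical path: Task 1 → Task 4 → Task 7 → Task 8.

Variance along critical path = 2.778 + 7.111 + 0.444 + 1.778 = 12.111; σ = 3.480 hours.
D = μ + z·σ = 44 + 0.842·3.480 = 46.9 hours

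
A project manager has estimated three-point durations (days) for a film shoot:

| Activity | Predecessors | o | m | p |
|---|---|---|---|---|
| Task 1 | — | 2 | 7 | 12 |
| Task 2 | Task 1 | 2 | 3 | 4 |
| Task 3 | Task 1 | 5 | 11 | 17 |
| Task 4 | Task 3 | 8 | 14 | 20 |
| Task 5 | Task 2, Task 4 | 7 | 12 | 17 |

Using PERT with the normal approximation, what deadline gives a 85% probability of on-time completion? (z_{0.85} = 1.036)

te_Task 1 = (2 + 4·7 + 12)/6 = 42/6 = 7; σ²_Task 1 = ((12−2)/6)² = 2.778
te_Task 2 = (2 + 4·3 + 4)/6 = 18/6 = 3; σ²_Task 2 = ((4−2)/6)² = 0.111
te_Task 3 = (5 + 4·11 + 17)/6 = 66/6 = 11; σ²_Task 3 = ((17−5)/6)² = 4.000
te_Task 4 = (8 + 4·14 + 20)/6 = 84/6 = 14; σ²_Task 4 = ((20−8)/6)² = 4.000
te_Task 5 = (7 + 4·12 + 17)/6 = 72/6 = 12; σ²_Task 5 = ((17−7)/6)² = 2.778

Forward pass:
ES_Task 1 = 0; EF_Task 1 = 7
ES_Task 2 = 7; EF_Task 2 = 7+3 = 10
ES_Task 3 = 7; EF_Task 3 = 7+11 = 18
ES_Task 4 = 18; EF_Task 4 = 18+14 = 32
ES_Task 5 = max(EF_Task 2=10, EF_Task 4=32) = 32; EF_Task 5 = 32+12 = 44
Expected project duration μ = 44 days. Critical path: Task 1 → Task 3 → Task 4 → Task 5.

Variance along critical path = 2.778 + 4.000 + 4.000 + 2.778 = 13.556; σ = 3.682 days.
D = μ + z·σ = 44 + 1.036·3.682 = 47.8 days

47.8 days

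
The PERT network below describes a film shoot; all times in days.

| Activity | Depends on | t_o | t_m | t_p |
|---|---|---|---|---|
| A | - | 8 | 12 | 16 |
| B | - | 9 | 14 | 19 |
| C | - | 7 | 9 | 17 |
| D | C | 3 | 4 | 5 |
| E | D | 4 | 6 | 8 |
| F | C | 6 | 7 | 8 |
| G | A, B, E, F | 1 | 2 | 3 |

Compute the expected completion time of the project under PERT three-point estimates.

22 days

te_A = (8 + 4·12 + 16)/6 = 72/6 = 12
te_B = (9 + 4·14 + 19)/6 = 84/6 = 14
te_C = (7 + 4·9 + 17)/6 = 60/6 = 10
te_D = (3 + 4·4 + 5)/6 = 24/6 = 4
te_E = (4 + 4·6 + 8)/6 = 36/6 = 6
te_F = (6 + 4·7 + 8)/6 = 42/6 = 7
te_G = (1 + 4·2 + 3)/6 = 12/6 = 2

Forward pass:
ES_A = 0; EF_A = 12
ES_B = 0; EF_B = 14
ES_C = 0; EF_C = 10
ES_D = 10; EF_D = 10+4 = 14
ES_E = 14; EF_E = 14+6 = 20
ES_F = 10; EF_F = 10+7 = 17
ES_G = max(EF_A=12, EF_B=14, EF_E=20, EF_F=17) = 20; EF_G = 20+2 = 22
Expected project duration μ = 22 days. Critical path: C → D → E → G.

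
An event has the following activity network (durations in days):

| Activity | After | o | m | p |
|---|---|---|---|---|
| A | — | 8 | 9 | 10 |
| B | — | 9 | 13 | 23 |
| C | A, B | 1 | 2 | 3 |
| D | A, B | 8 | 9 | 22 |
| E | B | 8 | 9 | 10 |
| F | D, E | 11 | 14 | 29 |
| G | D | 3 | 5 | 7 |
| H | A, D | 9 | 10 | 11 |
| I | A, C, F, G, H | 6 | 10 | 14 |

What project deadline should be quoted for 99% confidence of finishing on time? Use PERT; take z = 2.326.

te_A = (8 + 4·9 + 10)/6 = 54/6 = 9; σ²_A = ((10−8)/6)² = 0.111
te_B = (9 + 4·13 + 23)/6 = 84/6 = 14; σ²_B = ((23−9)/6)² = 5.444
te_C = (1 + 4·2 + 3)/6 = 12/6 = 2; σ²_C = ((3−1)/6)² = 0.111
te_D = (8 + 4·9 + 22)/6 = 66/6 = 11; σ²_D = ((22−8)/6)² = 5.444
te_E = (8 + 4·9 + 10)/6 = 54/6 = 9; σ²_E = ((10−8)/6)² = 0.111
te_F = (11 + 4·14 + 29)/6 = 96/6 = 16; σ²_F = ((29−11)/6)² = 9.000
te_G = (3 + 4·5 + 7)/6 = 30/6 = 5; σ²_G = ((7−3)/6)² = 0.444
te_H = (9 + 4·10 + 11)/6 = 60/6 = 10; σ²_H = ((11−9)/6)² = 0.111
te_I = (6 + 4·10 + 14)/6 = 60/6 = 10; σ²_I = ((14−6)/6)² = 1.778

Forward pass:
ES_A = 0; EF_A = 9
ES_B = 0; EF_B = 14
ES_C = max(EF_A=9, EF_B=14) = 14; EF_C = 14+2 = 16
ES_D = max(EF_A=9, EF_B=14) = 14; EF_D = 14+11 = 25
ES_E = 14; EF_E = 14+9 = 23
ES_F = max(EF_D=25, EF_E=23) = 25; EF_F = 25+16 = 41
ES_G = 25; EF_G = 25+5 = 30
ES_H = max(EF_A=9, EF_D=25) = 25; EF_H = 25+10 = 35
ES_I = max(EF_A=9, EF_C=16, EF_F=41, EF_G=30, EF_H=35) = 41; EF_I = 41+10 = 51
Expected project duration μ = 51 days. Critical path: B → D → F → I.

Variance along critical path = 5.444 + 5.444 + 9.000 + 1.778 = 21.667; σ = 4.655 days.
D = μ + z·σ = 51 + 2.326·4.655 = 61.8 days

61.8 days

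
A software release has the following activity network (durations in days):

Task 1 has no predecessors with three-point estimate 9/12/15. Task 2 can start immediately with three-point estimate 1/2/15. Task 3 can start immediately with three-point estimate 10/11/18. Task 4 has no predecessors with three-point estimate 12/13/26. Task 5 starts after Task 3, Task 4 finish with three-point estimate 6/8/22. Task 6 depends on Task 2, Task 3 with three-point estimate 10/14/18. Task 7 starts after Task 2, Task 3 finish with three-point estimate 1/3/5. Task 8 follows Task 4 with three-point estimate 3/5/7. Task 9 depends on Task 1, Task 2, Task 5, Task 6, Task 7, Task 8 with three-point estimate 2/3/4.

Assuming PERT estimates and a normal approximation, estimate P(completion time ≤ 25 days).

te_Task 1 = (9 + 4·12 + 15)/6 = 72/6 = 12; σ²_Task 1 = ((15−9)/6)² = 1.000
te_Task 2 = (1 + 4·2 + 15)/6 = 24/6 = 4; σ²_Task 2 = ((15−1)/6)² = 5.444
te_Task 3 = (10 + 4·11 + 18)/6 = 72/6 = 12; σ²_Task 3 = ((18−10)/6)² = 1.778
te_Task 4 = (12 + 4·13 + 26)/6 = 90/6 = 15; σ²_Task 4 = ((26−12)/6)² = 5.444
te_Task 5 = (6 + 4·8 + 22)/6 = 60/6 = 10; σ²_Task 5 = ((22−6)/6)² = 7.111
te_Task 6 = (10 + 4·14 + 18)/6 = 84/6 = 14; σ²_Task 6 = ((18−10)/6)² = 1.778
te_Task 7 = (1 + 4·3 + 5)/6 = 18/6 = 3; σ²_Task 7 = ((5−1)/6)² = 0.444
te_Task 8 = (3 + 4·5 + 7)/6 = 30/6 = 5; σ²_Task 8 = ((7−3)/6)² = 0.444
te_Task 9 = (2 + 4·3 + 4)/6 = 18/6 = 3; σ²_Task 9 = ((4−2)/6)² = 0.111

Forward pass:
ES_Task 1 = 0; EF_Task 1 = 12
ES_Task 2 = 0; EF_Task 2 = 4
ES_Task 3 = 0; EF_Task 3 = 12
ES_Task 4 = 0; EF_Task 4 = 15
ES_Task 5 = max(EF_Task 3=12, EF_Task 4=15) = 15; EF_Task 5 = 15+10 = 25
ES_Task 6 = max(EF_Task 2=4, EF_Task 3=12) = 12; EF_Task 6 = 12+14 = 26
ES_Task 7 = max(EF_Task 2=4, EF_Task 3=12) = 12; EF_Task 7 = 12+3 = 15
ES_Task 8 = 15; EF_Task 8 = 15+5 = 20
ES_Task 9 = max(EF_Task 1=12, EF_Task 2=4, EF_Task 5=25, EF_Task 6=26, EF_Task 7=15, EF_Task 8=20) = 26; EF_Task 9 = 26+3 = 29
Expected project duration μ = 29 days. Critical path: Task 3 → Task 6 → Task 9.

Variance along critical path = 1.778 + 1.778 + 0.111 = 3.667; σ = √3.667 = 1.915 days.
Z = (25 − 29) / 1.915 = -2.089
P(T ≤ 25) = Φ(-2.089) ≈ 0.018

0.018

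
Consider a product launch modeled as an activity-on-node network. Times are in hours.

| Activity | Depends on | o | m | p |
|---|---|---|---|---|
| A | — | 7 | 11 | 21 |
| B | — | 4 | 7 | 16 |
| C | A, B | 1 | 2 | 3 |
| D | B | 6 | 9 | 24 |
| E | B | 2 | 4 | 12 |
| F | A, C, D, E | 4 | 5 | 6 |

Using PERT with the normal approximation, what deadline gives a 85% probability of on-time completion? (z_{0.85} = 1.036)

te_A = (7 + 4·11 + 21)/6 = 72/6 = 12; σ²_A = ((21−7)/6)² = 5.444
te_B = (4 + 4·7 + 16)/6 = 48/6 = 8; σ²_B = ((16−4)/6)² = 4.000
te_C = (1 + 4·2 + 3)/6 = 12/6 = 2; σ²_C = ((3−1)/6)² = 0.111
te_D = (6 + 4·9 + 24)/6 = 66/6 = 11; σ²_D = ((24−6)/6)² = 9.000
te_E = (2 + 4·4 + 12)/6 = 30/6 = 5; σ²_E = ((12−2)/6)² = 2.778
te_F = (4 + 4·5 + 6)/6 = 30/6 = 5; σ²_F = ((6−4)/6)² = 0.111

Forward pass:
ES_A = 0; EF_A = 12
ES_B = 0; EF_B = 8
ES_C = max(EF_A=12, EF_B=8) = 12; EF_C = 12+2 = 14
ES_D = 8; EF_D = 8+11 = 19
ES_E = 8; EF_E = 8+5 = 13
ES_F = max(EF_A=12, EF_C=14, EF_D=19, EF_E=13) = 19; EF_F = 19+5 = 24
Expected project duration μ = 24 hours. Critical path: B → D → F.

Variance along critical path = 4.000 + 9.000 + 0.111 = 13.111; σ = 3.621 hours.
D = μ + z·σ = 24 + 1.036·3.621 = 27.8 hours

27.8 hours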